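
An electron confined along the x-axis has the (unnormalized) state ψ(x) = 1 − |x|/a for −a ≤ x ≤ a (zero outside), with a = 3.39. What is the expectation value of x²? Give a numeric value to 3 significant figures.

⟨x²⟩ = ∫ x²·|ψ|² dx / ∫|ψ|² dx (integrals over the domain).
ψ is even, so ∫ over [−a, a] = 2∫₀ᵃ with ψ = 1 − x/a there: ∫₀ᵃ (1 − x/a)² dx = a/3, ∫₀ᵃ x²(1 − x/a)² dx = a³/30, ∫₀ᵃ x⁴(1 − x/a)² dx = a⁵/105.
State is unnormalized: ∫|ψ|² dx = 2.2600, and ∫ψ*·x²·ψ dx = 2.5972, so ⟨x²⟩ = 2.5972 / 2.2600.
⟨x²⟩ = 1.1492.

1.15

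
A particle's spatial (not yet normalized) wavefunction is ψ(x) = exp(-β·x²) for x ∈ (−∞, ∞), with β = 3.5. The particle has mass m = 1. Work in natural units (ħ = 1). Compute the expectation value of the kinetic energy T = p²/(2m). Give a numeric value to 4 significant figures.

1.750

T = −(ħ²/2m) d²/dx², so ⟨T⟩ = −(ħ²/2m) ∫ ψ*·ψ'' dx / ∫|ψ|² dx; with m = 1.
Gaussian moments: ∫x^(2j)·e^(−2βx²) dx = (2j−1)!!/(4β)^j · √(π/(2β)), odd powers integrate to 0; here √(π/(2β)) = 0.66992. Derivatives: d/dx e^(−βx²) = −2βx·e^(−βx²), d²/dx² e^(−βx²) = (4β²x² − 2β)·e^(−βx²).
State is unnormalized: ∫|ψ|² dx = 0.66992, and ∫ψ*·(−ħ²/2m · ψ'') dx = 1.1724, so ⟨T⟩ = 1.1724 / 0.66992.
⟨T⟩ = 1.7500.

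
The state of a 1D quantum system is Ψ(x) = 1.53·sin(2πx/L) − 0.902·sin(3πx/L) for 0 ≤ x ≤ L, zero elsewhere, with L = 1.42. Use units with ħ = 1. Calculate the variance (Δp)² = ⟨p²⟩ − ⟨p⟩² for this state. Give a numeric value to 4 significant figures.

25.89

Compute ⟨p⟩ and ⟨p²⟩ separately; (Δp)² = ⟨p²⟩ − ⟨p⟩².
d²/dx² sin(jπx/L) = −(jπ/L)²·sin(jπx/L); on 0 ≤ x ≤ L, ∫sin²(jπx/L) dx = L/2 and ∫sin(jπx/L)·sin(lπx/L) dx = 0 for j ≠ l, so only diagonal terms survive in ∫|Ψ|² and ∫Ψ·Ψ″; ∫Ψ·Ψ′ dx = [Ψ²/2] between the walls = 0.
Normalization: ∫|Ψ|² dx = 2.2397.
⟨p⟩ = 0.0000 and ⟨p²⟩ = 25.891.
(Δp)² = 25.891 − (0.0000)² = 25.891.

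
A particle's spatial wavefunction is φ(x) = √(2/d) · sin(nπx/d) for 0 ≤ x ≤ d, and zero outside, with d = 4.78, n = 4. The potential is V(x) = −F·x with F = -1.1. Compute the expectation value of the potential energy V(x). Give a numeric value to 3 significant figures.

2.63

⟨V⟩ = ∫ V(x)·|φ|² dx.
With sin²θ = (1 − cos2θ)/2 on 0 ≤ x ≤ d: ∫sin²(nπx/d) dx = d/2, ∫x·sin²(nπx/d) dx = d²/4, ∫x²·sin²(nπx/d) dx = d³·(1/6 − 1/(4n²π²)); higher powers xᵏ the same way, integrating xᵏ·cos(2nπx/d) by parts.
⟨V⟩ = 2.6290.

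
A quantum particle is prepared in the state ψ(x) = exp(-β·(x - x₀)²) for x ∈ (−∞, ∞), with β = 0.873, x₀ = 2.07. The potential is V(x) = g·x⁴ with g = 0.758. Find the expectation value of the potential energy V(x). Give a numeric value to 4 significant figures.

⟨V⟩ = ∫ V(x)·|ψ|² dx / ∫|ψ|² dx.
Gaussian moments (u = x − x₀): ∫u^(2j)·e^(−2βu²) du = (2j−1)!!/(4β)^j · √(π/(2β)), odd powers integrate to 0; here √(π/(2β)) = 1.3414.
State is unnormalized: ∫|ψ|² dx = 1.3414, and ∫ψ*·V(x)·ψ dx = 26.404, so ⟨V⟩ = 26.404 / 1.3414.
⟨V⟩ = 19.684.

19.68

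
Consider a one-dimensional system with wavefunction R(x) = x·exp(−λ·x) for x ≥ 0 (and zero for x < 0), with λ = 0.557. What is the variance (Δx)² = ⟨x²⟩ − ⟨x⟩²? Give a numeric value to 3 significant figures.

2.42

Compute ⟨x⟩ and ⟨x²⟩ separately, then (Δx)² = ⟨x²⟩ − ⟨x⟩².
Every integrand reduces to terms xʲ·e^(−2λx) on [0, ∞); use ∫₀^∞ xʲ·e^(−2λx) dx = j!/(2λ)^(j+1).
Normalization: ∫|R|² dx = 1.4467.
⟨x⟩ = 2.6930 and ⟨x²⟩ = 9.6697.
(Δx)² = 9.6697 − (2.6930)² = 2.4174.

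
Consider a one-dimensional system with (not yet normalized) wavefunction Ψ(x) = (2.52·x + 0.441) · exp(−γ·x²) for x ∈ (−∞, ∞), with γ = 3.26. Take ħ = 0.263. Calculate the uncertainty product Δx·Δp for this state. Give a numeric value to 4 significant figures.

0.2603

Δx = √(⟨x²⟩−⟨x⟩²), Δp = √(⟨p²⟩−⟨p⟩²).
Expand each integrand as polynomial × e^(−2γx²) and use ∫x^(2j)·e^(−2γx²) dx = (2j−1)!!/(4γ)^j · √(π/(2γ)), odd powers → 0; here √(π/(2γ)) = 0.69415. Differentiate with the product rule, d/dx e^(−γx²) = −2γx·e^(−γx²).
Normalization: ∫|Ψ|² dx = 0.47304.
⟨x⟩ = 0.25012, ⟨x²⟩ = 0.18629 ⇒ Δx = 0.35176.
⟨p⟩ = 0.0000, ⟨p²⟩ = 0.54777 ⇒ Δp = 0.74012.
Δx·Δp = 0.26034.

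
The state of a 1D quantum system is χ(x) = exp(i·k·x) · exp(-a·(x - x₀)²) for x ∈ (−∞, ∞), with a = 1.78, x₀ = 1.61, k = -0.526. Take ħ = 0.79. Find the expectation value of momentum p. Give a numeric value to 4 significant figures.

-0.4155

p χ = −iħ dχ/dx; then ⟨p⟩ = ∫ χ*·(pχ) dx / ∫|χ|² dx.
Gaussian moments (u = x − x₀): ∫u^(2j)·e^(−2au²) du = (2j−1)!!/(4a)^j · √(π/(2a)), odd powers integrate to 0; here √(π/(2a)) = 0.93940. Derivatives: χ′ = (ik − 2au)·χ, χ″ = ((ik − 2au)² − 2a)·χ; the odd-in-u pieces drop out.
State is unnormalized: ∫|χ|² dx = 0.93940, and ∫χ*·(−iħ χ') dx = -0.39036, so ⟨p⟩ = -0.39036 / 0.93940.
⟨p⟩ = -0.41554.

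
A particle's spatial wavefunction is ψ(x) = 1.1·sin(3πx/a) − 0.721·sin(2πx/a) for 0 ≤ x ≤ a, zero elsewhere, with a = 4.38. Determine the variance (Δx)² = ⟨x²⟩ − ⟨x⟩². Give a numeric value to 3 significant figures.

Compute ⟨x⟩ and ⟨x²⟩ separately, then (Δx)² = ⟨x²⟩ − ⟨x⟩².
On 0 ≤ x ≤ a (j ≠ l): ∫sin²(jπx/a) dx = a/2, ∫sin(jπx/a)·sin(lπx/a) dx = 0; diagonal moments ∫x·sin²(jπx/a) dx = a²/4, ∫x²·sin²(jπx/a) dx = a³·(1/6 − 1/(4j²π²)); cross terms ∫x·sin(jπx/a)·sin(lπx/a) dx = 0 for j + l even and −4jla²/(π²(j² − l²)²) for j + l odd, ∫x²·sin(jπx/a)·sin(lπx/a) dx = (−1)^(j+l)·4jla³/(π²(j² − l²)²); higher powers the same way via product-to-sum and parts.
Normalization: ∫|ψ|² dx = 3.7884.
⟨x⟩ = 2.9713 and ⟨x²⟩ = 9.6684.
(Δx)² = 9.6684 − (2.9713)² = 0.83969.

0.840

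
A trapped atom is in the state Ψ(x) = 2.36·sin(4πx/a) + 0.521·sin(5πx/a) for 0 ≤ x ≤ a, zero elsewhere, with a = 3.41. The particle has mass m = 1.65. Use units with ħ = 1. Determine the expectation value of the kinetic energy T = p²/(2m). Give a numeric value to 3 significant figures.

4.22

T = −(ħ²/2m) d²/dx², so ⟨T⟩ = −(ħ²/2m) ∫ Ψ*·Ψ'' dx / ∫|Ψ|² dx; with m = 1.65.
d²/dx² sin(jπx/a) = −(jπ/a)²·sin(jπx/a); on 0 ≤ x ≤ a, ∫sin²(jπx/a) dx = a/2 and ∫sin(jπx/a)·sin(lπx/a) dx = 0 for j ≠ l, so only diagonal terms survive in ∫|Ψ|² and ∫Ψ·Ψ″; ∫Ψ·Ψ′ dx = [Ψ²/2] between the walls = 0.
State is unnormalized: ∫|Ψ|² dx = 9.9590, and ∫Ψ*·(−ħ²/2m · Ψ'') dx = 42.055, so ⟨T⟩ = 42.055 / 9.9590.
⟨T⟩ = 4.2228.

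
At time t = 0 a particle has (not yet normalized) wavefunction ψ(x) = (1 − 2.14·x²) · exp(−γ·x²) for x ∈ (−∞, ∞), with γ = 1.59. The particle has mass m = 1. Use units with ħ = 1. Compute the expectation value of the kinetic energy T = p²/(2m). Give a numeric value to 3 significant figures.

2.94

T = −(ħ²/2m) d²/dx², so ⟨T⟩ = −(ħ²/2m) ∫ ψ*·ψ'' dx / ∫|ψ|² dx; with m = 1.
Expand each integrand as polynomial × e^(−2γx²) and use ∫x^(2j)·e^(−2γx²) dx = (2j−1)!!/(4γ)^j · √(π/(2γ)), odd powers → 0; here √(π/(2γ)) = 0.99394. Differentiate with the product rule, d/dx e^(−γx²) = −2γx·e^(−γx²).
State is unnormalized: ∫|ψ|² dx = 0.66266, and ∫ψ*·(−ħ²/2m · ψ'') dx = 1.9482, so ⟨T⟩ = 1.9482 / 0.66266.
⟨T⟩ = 2.9400.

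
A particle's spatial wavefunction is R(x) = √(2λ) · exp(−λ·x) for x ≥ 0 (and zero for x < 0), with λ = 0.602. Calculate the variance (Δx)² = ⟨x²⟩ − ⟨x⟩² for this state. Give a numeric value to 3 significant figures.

0.690

Compute ⟨x⟩ and ⟨x²⟩ separately, then (Δx)² = ⟨x²⟩ − ⟨x⟩².
Every integrand reduces to terms xʲ·e^(−2λx) on [0, ∞); use ∫₀^∞ xʲ·e^(−2λx) dx = j!/(2λ)^(j+1).
⟨x⟩ = 0.83056 and ⟨x²⟩ = 1.3797.
(Δx)² = 1.3797 − (0.83056)² = 0.68984.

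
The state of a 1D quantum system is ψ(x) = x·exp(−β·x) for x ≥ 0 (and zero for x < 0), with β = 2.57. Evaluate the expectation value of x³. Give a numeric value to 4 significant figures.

0.4418

⟨x³⟩ = ∫ x³·|ψ|² dx / ∫|ψ|² dx (integrals over the domain).
Every integrand reduces to terms xʲ·e^(−2βx) on [0, ∞); use ∫₀^∞ xʲ·e^(−2βx) dx = j!/(2β)^(j+1).
State is unnormalized: ∫|ψ|² dx = 0.014728, and ∫ψ*·x³·ψ dx = 0.0065073, so ⟨x³⟩ = 0.0065073 / 0.014728.
⟨x³⟩ = 0.44184.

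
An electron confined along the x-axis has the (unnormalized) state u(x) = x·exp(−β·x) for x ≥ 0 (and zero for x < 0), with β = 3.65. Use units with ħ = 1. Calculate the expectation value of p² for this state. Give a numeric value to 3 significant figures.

p² u = −ħ² d²u/dx²; ⟨p²⟩ = −ħ² ∫ u*·u'' dx / ∫|u|² dx.
Differentiate x·exp(−β·x) with the product rule; every integrand then reduces to terms xʲ·e^(−2βx) on [0, ∞), with ∫₀^∞ xʲ·e^(−2βx) dx = j!/(2β)^(j+1).
State is unnormalized: ∫|u|² dx = 0.0051412, and ∫u*·(−ħ² u'') dx = 0.068493, so ⟨p²⟩ = 0.068493 / 0.0051412.
⟨p²⟩ = 13.323.

13.3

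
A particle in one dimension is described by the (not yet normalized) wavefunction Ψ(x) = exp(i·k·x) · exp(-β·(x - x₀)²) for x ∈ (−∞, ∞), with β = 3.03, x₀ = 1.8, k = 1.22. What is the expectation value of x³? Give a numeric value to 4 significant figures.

⟨x³⟩ = ∫ x³·|Ψ|² dx / ∫|Ψ|² dx (integrals over the domain).
Gaussian moments (u = x − x₀): ∫u^(2j)·e^(−2βu²) du = (2j−1)!!/(4β)^j · √(π/(2β)), odd powers integrate to 0; here √(π/(2β)) = 0.72001.
State is unnormalized: ∫|Ψ|² dx = 0.72001, and ∫Ψ*·x³·Ψ dx = 4.5199, so ⟨x³⟩ = 4.5199 / 0.72001.
⟨x³⟩ = 6.2775.

6.278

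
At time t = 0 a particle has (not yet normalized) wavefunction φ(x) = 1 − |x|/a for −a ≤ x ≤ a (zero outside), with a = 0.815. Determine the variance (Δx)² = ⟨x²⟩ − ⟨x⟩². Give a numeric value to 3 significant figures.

Compute ⟨x⟩ and ⟨x²⟩ separately, then (Δx)² = ⟨x²⟩ − ⟨x⟩².
φ is even, so ∫ over [−a, a] = 2∫₀ᵃ with φ = 1 − x/a there: ∫₀ᵃ (1 − x/a)² dx = a/3, ∫₀ᵃ x²(1 − x/a)² dx = a³/30, ∫₀ᵃ x⁴(1 − x/a)² dx = a⁵/105.
Normalization: ∫|φ|² dx = 0.54333.
⟨x⟩ = 0.0000 and ⟨x²⟩ = 0.066423.
(Δx)² = 0.066423 − (0.0000)² = 0.066423.

0.0664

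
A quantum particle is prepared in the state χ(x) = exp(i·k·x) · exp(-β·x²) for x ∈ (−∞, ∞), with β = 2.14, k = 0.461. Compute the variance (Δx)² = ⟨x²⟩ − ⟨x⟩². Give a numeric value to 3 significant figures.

Compute ⟨x⟩ and ⟨x²⟩ separately, then (Δx)² = ⟨x²⟩ − ⟨x⟩².
Gaussian moments: ∫x^(2j)·e^(−2βx²) dx = (2j−1)!!/(4β)^j · √(π/(2β)), odd powers integrate to 0; here √(π/(2β)) = 0.85675.
Normalization: ∫|χ|² dx = 0.85675.
⟨x⟩ = 0.0000 and ⟨x²⟩ = 0.11682.
(Δx)² = 0.11682 − (0.0000)² = 0.11682.

0.117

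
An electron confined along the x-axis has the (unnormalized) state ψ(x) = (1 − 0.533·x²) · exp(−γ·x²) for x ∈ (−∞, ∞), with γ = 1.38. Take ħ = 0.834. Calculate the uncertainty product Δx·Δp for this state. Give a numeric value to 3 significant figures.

Δx = √(⟨x²⟩−⟨x⟩²), Δp = √(⟨p²⟩−⟨p⟩²).
Expand each integrand as polynomial × e^(−2γx²) and use ∫x^(2j)·e^(−2γx²) dx = (2j−1)!!/(4γ)^j · √(π/(2γ)), odd powers → 0; here √(π/(2γ)) = 1.0669. Differentiate with the product rule, d/dx e^(−γx²) = −2γx·e^(−γx²).
Normalization: ∫|ψ|² dx = 0.89070.
⟨x⟩ = 0.0000, ⟨x²⟩ = 0.12163 ⇒ Δx = 0.34875.
⟨p⟩ = 0.0000, ⟨p²⟩ = 1.4468 ⇒ Δp = 1.2028.
Δx·Δp = 0.41949.

0.419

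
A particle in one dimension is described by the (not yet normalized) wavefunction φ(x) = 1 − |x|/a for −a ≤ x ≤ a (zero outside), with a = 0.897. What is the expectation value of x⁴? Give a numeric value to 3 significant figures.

⟨x⁴⟩ = ∫ x⁴·|φ|² dx / ∫|φ|² dx (integrals over the domain).
φ is even, so ∫ over [−a, a] = 2∫₀ᵃ with φ = 1 − x/a there: ∫₀ᵃ (1 − x/a)² dx = a/3, ∫₀ᵃ x²(1 − x/a)² dx = a³/30, ∫₀ᵃ x⁴(1 − x/a)² dx = a⁵/105.
State is unnormalized: ∫|φ|² dx = 0.59800, and ∫φ*·x⁴·φ dx = 0.011061, so ⟨x⁴⟩ = 0.011061 / 0.59800.
⟨x⁴⟩ = 0.018497.

0.0185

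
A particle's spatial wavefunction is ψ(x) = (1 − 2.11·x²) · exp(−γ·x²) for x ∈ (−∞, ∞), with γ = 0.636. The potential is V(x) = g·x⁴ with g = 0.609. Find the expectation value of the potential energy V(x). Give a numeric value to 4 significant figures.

3.372

⟨V⟩ = ∫ V(x)·|ψ|² dx / ∫|ψ|² dx.
Expand each integrand as polynomial × e^(−2γx²) and use ∫x^(2j)·e^(−2γx²) dx = (2j−1)!!/(4γ)^j · √(π/(2γ)), odd powers → 0; here √(π/(2γ)) = 1.5716.
State is unnormalized: ∫|ψ|² dx = 2.2079, and ∫ψ*·V(x)·ψ dx = 7.4456, so ⟨V⟩ = 7.4456 / 2.2079.
⟨V⟩ = 3.3722.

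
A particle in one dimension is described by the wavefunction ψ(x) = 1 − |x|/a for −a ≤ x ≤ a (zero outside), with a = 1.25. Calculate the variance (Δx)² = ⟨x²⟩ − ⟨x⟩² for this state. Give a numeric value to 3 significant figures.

0.156

Compute ⟨x⟩ and ⟨x²⟩ separately, then (Δx)² = ⟨x²⟩ − ⟨x⟩².
ψ is even, so ∫ over [−a, a] = 2∫₀ᵃ with ψ = 1 − x/a there: ∫₀ᵃ (1 − x/a)² dx = a/3, ∫₀ᵃ x²(1 − x/a)² dx = a³/30, ∫₀ᵃ x⁴(1 − x/a)² dx = a⁵/105.
Normalization: ∫|ψ|² dx = 0.83333.
⟨x⟩ = 0.0000 and ⟨x²⟩ = 0.15625.
(Δx)² = 0.15625 − (0.0000)² = 0.15625.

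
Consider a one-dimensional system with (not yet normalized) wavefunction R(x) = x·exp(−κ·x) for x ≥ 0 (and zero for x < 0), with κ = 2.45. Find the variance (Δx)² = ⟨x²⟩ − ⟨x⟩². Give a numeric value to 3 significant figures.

0.125

Compute ⟨x⟩ and ⟨x²⟩ separately, then (Δx)² = ⟨x²⟩ − ⟨x⟩².
Every integrand reduces to terms xʲ·e^(−2κx) on [0, ∞); use ∫₀^∞ xʲ·e^(−2κx) dx = j!/(2κ)^(j+1).
Normalization: ∫|R|² dx = 0.017000.
⟨x⟩ = 0.61224 and ⟨x²⟩ = 0.49979.
(Δx)² = 0.49979 − (0.61224)² = 0.12495.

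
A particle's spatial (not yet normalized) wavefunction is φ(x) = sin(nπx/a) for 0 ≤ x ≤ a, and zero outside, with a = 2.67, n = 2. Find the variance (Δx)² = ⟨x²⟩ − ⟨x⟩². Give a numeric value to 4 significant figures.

Compute ⟨x⟩ and ⟨x²⟩ separately, then (Δx)² = ⟨x²⟩ − ⟨x⟩².
With sin²θ = (1 − cos2θ)/2 on 0 ≤ x ≤ a: ∫sin²(nπx/a) dx = a/2, ∫x·sin²(nπx/a) dx = a²/4, ∫x²·sin²(nπx/a) dx = a³·(1/6 − 1/(4n²π²)); higher powers xᵏ the same way, integrating xᵏ·cos(2nπx/a) by parts.
Normalization: ∫|φ|² dx = 1.3350.
⟨x⟩ = 1.3350 and ⟨x²⟩ = 2.2860.
(Δx)² = 2.2860 − (1.3350)² = 0.50379.

0.5038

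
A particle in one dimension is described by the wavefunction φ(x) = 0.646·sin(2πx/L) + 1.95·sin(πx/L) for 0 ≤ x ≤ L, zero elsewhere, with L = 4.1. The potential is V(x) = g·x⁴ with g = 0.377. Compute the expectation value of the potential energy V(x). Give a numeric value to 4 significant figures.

5.365

⟨V⟩ = ∫ V(x)·|φ|² dx / ∫|φ|² dx.
On 0 ≤ x ≤ L (j ≠ l): ∫sin²(jπx/L) dx = L/2, ∫sin(jπx/L)·sin(lπx/L) dx = 0; diagonal moments ∫x·sin²(jπx/L) dx = L²/4, ∫x²·sin²(jπx/L) dx = L³·(1/6 − 1/(4j²π²)); cross terms ∫x·sin(jπx/L)·sin(lπx/L) dx = 0 for j + l even and −4jlL²/(π²(j² − l²)²) for j + l odd, ∫x²·sin(jπx/L)·sin(lπx/L) dx = (−1)^(j+l)·4jlL³/(π²(j² − l²)²); higher powers the same way via product-to-sum and parts.
State is unnormalized: ∫|φ|² dx = 8.6506, and ∫φ*·V(x)·φ dx = 46.414, so ⟨V⟩ = 46.414 / 8.6506.
⟨V⟩ = 5.3654.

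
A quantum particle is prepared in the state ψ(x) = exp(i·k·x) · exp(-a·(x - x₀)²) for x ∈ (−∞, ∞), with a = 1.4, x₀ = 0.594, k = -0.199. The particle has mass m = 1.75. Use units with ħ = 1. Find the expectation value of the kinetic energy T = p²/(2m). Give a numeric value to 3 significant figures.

0.411

T = −(ħ²/2m) d²/dx², so ⟨T⟩ = −(ħ²/2m) ∫ ψ*·ψ'' dx / ∫|ψ|² dx; with m = 1.75.
Gaussian moments (u = x − x₀): ∫u^(2j)·e^(−2au²) du = (2j−1)!!/(4a)^j · √(π/(2a)), odd powers integrate to 0; here √(π/(2a)) = 1.0592. Derivatives: ψ′ = (ik − 2au)·ψ, ψ″ = ((ik − 2au)² − 2a)·ψ; the odd-in-u pieces drop out.
State is unnormalized: ∫|ψ|² dx = 1.0592, and ∫ψ*·(−ħ²/2m · ψ'') dx = 0.43568, so ⟨T⟩ = 0.43568 / 1.0592.
⟨T⟩ = 0.41131.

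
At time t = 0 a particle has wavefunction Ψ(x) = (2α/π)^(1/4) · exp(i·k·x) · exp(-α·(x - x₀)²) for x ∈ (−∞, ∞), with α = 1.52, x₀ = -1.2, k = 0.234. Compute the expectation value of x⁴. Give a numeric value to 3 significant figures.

⟨x⁴⟩ = ∫ x⁴·|Ψ|² dx (integrals over the domain).
Gaussian moments (u = x − x₀): ∫u^(2j)·e^(−2αu²) du = (2j−1)!!/(4α)^j · √(π/(2α)), odd powers integrate to 0; here √(π/(2α)) = 1.0166.
⟨x⁴⟩ = 3.5758.

3.58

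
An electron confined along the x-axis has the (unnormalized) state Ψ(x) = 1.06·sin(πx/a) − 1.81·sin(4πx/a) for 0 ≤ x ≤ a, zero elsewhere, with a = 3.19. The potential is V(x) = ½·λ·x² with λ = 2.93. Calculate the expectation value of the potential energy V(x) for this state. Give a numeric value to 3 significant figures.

4.93

⟨V⟩ = ∫ V(x)·|Ψ|² dx / ∫|Ψ|² dx.
On 0 ≤ x ≤ a (j ≠ l): ∫sin²(jπx/a) dx = a/2, ∫sin(jπx/a)·sin(lπx/a) dx = 0; diagonal moments ∫x·sin²(jπx/a) dx = a²/4, ∫x²·sin²(jπx/a) dx = a³·(1/6 − 1/(4j²π²)); cross terms ∫x·sin(jπx/a)·sin(lπx/a) dx = 0 for j + l even and −4jla²/(π²(j² − l²)²) for j + l odd, ∫x²·sin(jπx/a)·sin(lπx/a) dx = (−1)^(j+l)·4jla³/(π²(j² − l²)²); higher powers the same way via product-to-sum and parts.
State is unnormalized: ∫|Ψ|² dx = 7.0175, and ∫Ψ*·V(x)·Ψ dx = 34.587, so ⟨V⟩ = 34.587 / 7.0175.
⟨V⟩ = 4.9287.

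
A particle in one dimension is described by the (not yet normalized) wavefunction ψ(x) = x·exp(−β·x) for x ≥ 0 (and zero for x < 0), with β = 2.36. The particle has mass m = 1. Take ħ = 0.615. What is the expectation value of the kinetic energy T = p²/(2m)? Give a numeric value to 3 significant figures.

T = −(ħ²/2m) d²/dx², so ⟨T⟩ = −(ħ²/2m) ∫ ψ*·ψ'' dx / ∫|ψ|² dx; with m = 1.
Differentiate x·exp(−β·x) with the product rule; every integrand then reduces to terms xʲ·e^(−2βx) on [0, ∞), with ∫₀^∞ xʲ·e^(−2βx) dx = j!/(2β)^(j+1).
State is unnormalized: ∫|ψ|² dx = 0.019020, and ∫ψ*·(−ħ²/2m · ψ'') dx = 0.020033, so ⟨T⟩ = 0.020033 / 0.019020.
⟨T⟩ = 1.0533.

1.05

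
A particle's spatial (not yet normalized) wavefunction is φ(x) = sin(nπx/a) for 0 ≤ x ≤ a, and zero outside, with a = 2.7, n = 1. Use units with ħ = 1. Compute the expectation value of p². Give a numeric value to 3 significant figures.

1.35

p² φ = −ħ² d²φ/dx²; ⟨p²⟩ = −ħ² ∫ φ*·φ'' dx / ∫|φ|² dx.
d/dx sin(nπx/a) = (nπ/a)·cos(nπx/a) and d²/dx² sin(nπx/a) = −(nπ/a)²·sin(nπx/a); on 0 ≤ x ≤ a, ∫sin²(nπx/a) dx = a/2 and ∫sin(nπx/a)·cos(nπx/a) dx = 0.
State is unnormalized: ∫|φ|² dx = 1.3500, and ∫φ*·(−ħ² φ'') dx = 1.8277, so ⟨p²⟩ = 1.8277 / 1.3500.
⟨p²⟩ = 1.3539.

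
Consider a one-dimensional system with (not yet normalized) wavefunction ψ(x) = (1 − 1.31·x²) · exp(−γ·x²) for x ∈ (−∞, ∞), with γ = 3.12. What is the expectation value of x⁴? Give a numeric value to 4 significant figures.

⟨x⁴⟩ = ∫ x⁴·|ψ|² dx / ∫|ψ|² dx (integrals over the domain).
Expand each integrand as polynomial × e^(−2γx²) and use ∫x^(2j)·e^(−2γx²) dx = (2j−1)!!/(4γ)^j · √(π/(2γ)), odd powers → 0; here √(π/(2γ)) = 0.70955.
State is unnormalized: ∫|ψ|² dx = 0.58404, and ∫ψ*·x⁴·ψ dx = 0.0045916, so ⟨x⁴⟩ = 0.0045916 / 0.58404.
⟨x⁴⟩ = 0.0078617.

0.007862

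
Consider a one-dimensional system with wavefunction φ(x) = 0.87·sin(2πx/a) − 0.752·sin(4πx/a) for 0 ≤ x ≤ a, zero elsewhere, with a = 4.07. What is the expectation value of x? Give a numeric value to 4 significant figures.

⟨x⟩ = ∫ x·|φ|² dx / ∫|φ|² dx (integrals over the domain).
On 0 ≤ x ≤ a (j ≠ l): ∫sin²(jπx/a) dx = a/2, ∫sin(jπx/a)·sin(lπx/a) dx = 0; diagonal moments ∫x·sin²(jπx/a) dx = a²/4, ∫x²·sin²(jπx/a) dx = a³·(1/6 − 1/(4j²π²)); cross terms ∫x·sin(jπx/a)·sin(lπx/a) dx = 0 for j + l even and −4jla²/(π²(j² − l²)²) for j + l odd, ∫x²·sin(jπx/a)·sin(lπx/a) dx = (−1)^(j+l)·4jla³/(π²(j² − l²)²); higher powers the same way via product-to-sum and parts.
State is unnormalized: ∫|φ|² dx = 2.6911, and ∫φ*·x·φ dx = 5.4764, so ⟨x⟩ = 5.4764 / 2.6911.
⟨x⟩ = 2.0350.

2.035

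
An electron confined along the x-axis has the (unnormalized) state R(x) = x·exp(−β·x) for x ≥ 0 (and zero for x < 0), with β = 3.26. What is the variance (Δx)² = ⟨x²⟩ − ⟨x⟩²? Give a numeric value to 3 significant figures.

0.0706

Compute ⟨x⟩ and ⟨x²⟩ separately, then (Δx)² = ⟨x²⟩ − ⟨x⟩².
Every integrand reduces to terms xʲ·e^(−2βx) on [0, ∞); use ∫₀^∞ xʲ·e^(−2βx) dx = j!/(2β)^(j+1).
Normalization: ∫|R|² dx = 0.0072158.
⟨x⟩ = 0.46012 and ⟨x²⟩ = 0.28228.
(Δx)² = 0.28228 − (0.46012)² = 0.070571.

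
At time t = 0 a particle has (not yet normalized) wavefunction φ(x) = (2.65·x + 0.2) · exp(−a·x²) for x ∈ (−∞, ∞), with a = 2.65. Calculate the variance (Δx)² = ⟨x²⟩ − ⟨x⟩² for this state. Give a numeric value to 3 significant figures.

Compute ⟨x⟩ and ⟨x²⟩ separately, then (Δx)² = ⟨x²⟩ − ⟨x⟩².
Expand each integrand as polynomial × e^(−2ax²) and use ∫x^(2j)·e^(−2ax²) dx = (2j−1)!!/(4a)^j · √(π/(2a)), odd powers → 0; here √(π/(2a)) = 0.76990.
Normalization: ∫|φ|² dx = 0.54086.
⟨x⟩ = 0.14235 and ⟨x²⟩ = 0.27228.
(Δx)² = 0.27228 − (0.14235)² = 0.25201.

0.252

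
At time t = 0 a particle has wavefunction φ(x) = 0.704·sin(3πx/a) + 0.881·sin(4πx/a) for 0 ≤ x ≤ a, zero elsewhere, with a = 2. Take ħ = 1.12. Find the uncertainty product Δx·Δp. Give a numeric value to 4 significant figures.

Δx = √(⟨x²⟩−⟨x⟩²), Δp = √(⟨p²⟩−⟨p⟩²).
On 0 ≤ x ≤ a (j ≠ l): ∫sin²(jπx/a) dx = a/2, ∫sin(jπx/a)·sin(lπx/a) dx = 0; diagonal moments ∫x·sin²(jπx/a) dx = a²/4, ∫x²·sin²(jπx/a) dx = a³·(1/6 − 1/(4j²π²)); cross terms ∫x·sin(jπx/a)·sin(lπx/a) dx = 0 for j + l even and −4jla²/(π²(j² − l²)²) for j + l odd, ∫x²·sin(jπx/a)·sin(lπx/a) dx = (−1)^(j+l)·4jla³/(π²(j² − l²)²); higher powers the same way via product-to-sum and parts. d²/dx² sin(jπx/a) = −(jπ/a)²·sin(jπx/a); on 0 ≤ x ≤ a, ∫sin²(jπx/a) dx = a/2 and ∫sin(jπx/a)·sin(lπx/a) dx = 0 for j ≠ l, so only diagonal terms survive in ∫|φ|² and ∫φ·φ″; ∫φ·φ′ dx = [φ²/2] between the walls = 0.
Normalization: ∫|φ|² dx = 1.2718.
⟨x⟩ = 0.61277, ⟨x²⟩ = 0.54236 ⇒ Δx = 0.40851.
⟨p⟩ = 0.0000, ⟨p²⟩ = 41.079 ⇒ Δp = 6.4093.
Δx·Δp = 2.6182.

2.618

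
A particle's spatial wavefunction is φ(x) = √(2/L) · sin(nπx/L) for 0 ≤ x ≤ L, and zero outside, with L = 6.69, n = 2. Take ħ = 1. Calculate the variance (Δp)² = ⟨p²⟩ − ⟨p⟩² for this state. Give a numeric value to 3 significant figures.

0.882

Compute ⟨p⟩ and ⟨p²⟩ separately; (Δp)² = ⟨p²⟩ − ⟨p⟩².
d/dx sin(nπx/L) = (nπ/L)·cos(nπx/L) and d²/dx² sin(nπx/L) = −(nπ/L)²·sin(nπx/L); on 0 ≤ x ≤ L, ∫sin²(nπx/L) dx = L/2 and ∫sin(nπx/L)·cos(nπx/L) dx = 0.
⟨p⟩ = 0.0000 and ⟨p²⟩ = 0.88208.
(Δp)² = 0.88208 − (0.0000)² = 0.88208.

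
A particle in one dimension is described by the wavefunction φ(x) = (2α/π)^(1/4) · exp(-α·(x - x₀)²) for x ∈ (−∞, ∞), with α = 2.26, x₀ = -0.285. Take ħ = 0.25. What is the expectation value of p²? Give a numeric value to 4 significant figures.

0.1413

p² φ = −ħ² d²φ/dx²; ⟨p²⟩ = −ħ² ∫ φ*·φ'' dx.
Gaussian moments (u = x − x₀): ∫u^(2j)·e^(−2αu²) du = (2j−1)!!/(4α)^j · √(π/(2α)), odd powers integrate to 0; here √(π/(2α)) = 0.83369. Derivatives: d/dx e^(−αu²) = −2αu·e^(−αu²), d²/dx² e^(−αu²) = (4α²u² − 2α)·e^(−αu²).
⟨p²⟩ = 0.14125.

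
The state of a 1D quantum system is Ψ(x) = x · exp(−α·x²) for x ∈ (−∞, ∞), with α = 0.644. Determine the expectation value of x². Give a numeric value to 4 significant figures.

⟨x²⟩ = ∫ x²·|Ψ|² dx / ∫|Ψ|² dx (integrals over the domain).
Expand each integrand as polynomial × e^(−2αx²) and use ∫x^(2j)·e^(−2αx²) dx = (2j−1)!!/(4α)^j · √(π/(2α)), odd powers → 0; here √(π/(2α)) = 1.5618.
State is unnormalized: ∫|Ψ|² dx = 0.60628, and ∫Ψ*·x²·Ψ dx = 0.70607, so ⟨x²⟩ = 0.70607 / 0.60628.
⟨x²⟩ = 1.1646.

1.165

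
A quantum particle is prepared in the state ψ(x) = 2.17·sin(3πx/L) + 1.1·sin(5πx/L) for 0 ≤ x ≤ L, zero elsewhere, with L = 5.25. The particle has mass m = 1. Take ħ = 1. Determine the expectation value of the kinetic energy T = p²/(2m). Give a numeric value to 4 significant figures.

T = −(ħ²/2m) d²/dx², so ⟨T⟩ = −(ħ²/2m) ∫ ψ*·ψ'' dx / ∫|ψ|² dx; with m = 1.
d²/dx² sin(jπx/L) = −(jπ/L)²·sin(jπx/L); on 0 ≤ x ≤ L, ∫sin²(jπx/L) dx = L/2 and ∫sin(jπx/L)·sin(lπx/L) dx = 0 for j ≠ l, so only diagonal terms survive in ∫|ψ|² and ∫ψ·ψ″; ∫ψ·ψ′ dx = [ψ²/2] between the walls = 0.
State is unnormalized: ∫|ψ|² dx = 15.537, and ∫ψ*·(−ħ²/2m · ψ'') dx = 34.135, so ⟨T⟩ = 34.135 / 15.537.
⟨T⟩ = 2.1970.

2.197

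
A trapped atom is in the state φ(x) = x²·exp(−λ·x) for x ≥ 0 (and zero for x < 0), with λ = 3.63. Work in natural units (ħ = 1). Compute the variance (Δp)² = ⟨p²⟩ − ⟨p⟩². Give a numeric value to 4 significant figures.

Compute ⟨p⟩ and ⟨p²⟩ separately; (Δp)² = ⟨p²⟩ − ⟨p⟩².
Differentiate x²·exp(−λ·x) with the product rule; every integrand then reduces to terms xʲ·e^(−2λx) on [0, ∞), with ∫₀^∞ xʲ·e^(−2λx) dx = j!/(2λ)^(j+1).
Normalization: ∫|φ|² dx = 0.0011899.
⟨p⟩ = 0.0000 and ⟨p²⟩ = 4.3923.
(Δp)² = 4.3923 − (0.0000)² = 4.3923.

4.392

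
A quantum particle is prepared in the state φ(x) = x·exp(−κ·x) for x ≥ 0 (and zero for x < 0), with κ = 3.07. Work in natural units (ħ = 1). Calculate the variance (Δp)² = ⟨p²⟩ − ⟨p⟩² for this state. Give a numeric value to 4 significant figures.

Compute ⟨p⟩ and ⟨p²⟩ separately; (Δp)² = ⟨p²⟩ − ⟨p⟩².
Differentiate x·exp(−κ·x) with the product rule; every integrand then reduces to terms xʲ·e^(−2κx) on [0, ∞), with ∫₀^∞ xʲ·e^(−2κx) dx = j!/(2κ)^(j+1).
Normalization: ∫|φ|² dx = 0.0086402.
⟨p⟩ = 0.0000 and ⟨p²⟩ = 9.4249.
(Δp)² = 9.4249 − (0.0000)² = 9.4249.

9.425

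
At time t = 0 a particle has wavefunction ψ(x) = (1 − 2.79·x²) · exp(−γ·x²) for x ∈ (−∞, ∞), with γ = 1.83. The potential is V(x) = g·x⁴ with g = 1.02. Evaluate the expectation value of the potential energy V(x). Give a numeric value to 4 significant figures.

⟨V⟩ = ∫ V(x)·|ψ|² dx / ∫|ψ|² dx.
Expand each integrand as polynomial × e^(−2γx²) and use ∫x^(2j)·e^(−2γx²) dx = (2j−1)!!/(4γ)^j · √(π/(2γ)), odd powers → 0; here √(π/(2γ)) = 0.92648.
State is unnormalized: ∫|ψ|² dx = 0.62401, and ∫ψ*·V(x)·ψ dx = 0.12027, so ⟨V⟩ = 0.12027 / 0.62401.
⟨V⟩ = 0.19274.

0.1927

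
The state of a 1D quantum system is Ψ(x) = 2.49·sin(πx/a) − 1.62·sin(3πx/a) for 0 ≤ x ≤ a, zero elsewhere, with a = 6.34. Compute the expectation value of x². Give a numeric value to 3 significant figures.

⟨x²⟩ = ∫ x²·|Ψ|² dx / ∫|Ψ|² dx (integrals over the domain).
On 0 ≤ x ≤ a (j ≠ l): ∫sin²(jπx/a) dx = a/2, ∫sin(jπx/a)·sin(lπx/a) dx = 0; diagonal moments ∫x·sin²(jπx/a) dx = a²/4, ∫x²·sin²(jπx/a) dx = a³·(1/6 − 1/(4j²π²)); cross terms ∫x·sin(jπx/a)·sin(lπx/a) dx = 0 for j + l even and −4jla²/(π²(j² − l²)²) for j + l odd, ∫x²·sin(jπx/a)·sin(lπx/a) dx = (−1)^(j+l)·4jla³/(π²(j² − l²)²); higher powers the same way via product-to-sum and parts.
State is unnormalized: ∫|Ψ|² dx = 27.974, and ∫Ψ*·x²·Ψ dx = 293.84, so ⟨x²⟩ = 293.84 / 27.974.
⟨x²⟩ = 10.504.

10.5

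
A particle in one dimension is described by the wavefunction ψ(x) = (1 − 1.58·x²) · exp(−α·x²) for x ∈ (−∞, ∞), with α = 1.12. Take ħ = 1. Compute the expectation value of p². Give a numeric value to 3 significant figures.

4.32

p² ψ = −ħ² d²ψ/dx²; ⟨p²⟩ = −ħ² ∫ ψ*·ψ'' dx / ∫|ψ|² dx.
Expand each integrand as polynomial × e^(−2αx²) and use ∫x^(2j)·e^(−2αx²) dx = (2j−1)!!/(4α)^j · √(π/(2α)), odd powers → 0; here √(π/(2α)) = 1.1843. Differentiate with the product rule, d/dx e^(−αx²) = −2αx·e^(−αx²).
State is unnormalized: ∫|ψ|² dx = 0.79084, and ∫ψ*·(−ħ² ψ'') dx = 3.4168, so ⟨p²⟩ = 3.4168 / 0.79084.
⟨p²⟩ = 4.3205.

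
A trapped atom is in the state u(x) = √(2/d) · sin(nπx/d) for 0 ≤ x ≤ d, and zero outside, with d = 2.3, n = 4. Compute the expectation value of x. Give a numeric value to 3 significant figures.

1.15

⟨x⟩ = ∫ x·|u|² dx (integrals over the domain).
With sin²θ = (1 − cos2θ)/2 on 0 ≤ x ≤ d: ∫sin²(nπx/d) dx = d/2, ∫x·sin²(nπx/d) dx = d²/4, ∫x²·sin²(nπx/d) dx = d³·(1/6 − 1/(4n²π²)); higher powers xᵏ the same way, integrating xᵏ·cos(2nπx/d) by parts.
⟨x⟩ = 1.1500.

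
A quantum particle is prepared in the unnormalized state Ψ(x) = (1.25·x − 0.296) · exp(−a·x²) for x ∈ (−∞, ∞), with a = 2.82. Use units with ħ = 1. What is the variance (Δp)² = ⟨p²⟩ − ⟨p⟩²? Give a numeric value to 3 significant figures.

6.27

Compute ⟨p⟩ and ⟨p²⟩ separately; (Δp)² = ⟨p²⟩ − ⟨p⟩².
Expand each integrand as polynomial × e^(−2ax²) and use ∫x^(2j)·e^(−2ax²) dx = (2j−1)!!/(4a)^j · √(π/(2a)), odd powers → 0; here √(π/(2a)) = 0.74634. Differentiate with the product rule, d/dx e^(−ax²) = −2ax·e^(−ax²).
Normalization: ∫|Ψ|² dx = 0.16877.
⟨p⟩ = 0.0000 and ⟨p²⟩ = 6.2748.
(Δp)² = 6.2748 − (0.0000)² = 6.2748.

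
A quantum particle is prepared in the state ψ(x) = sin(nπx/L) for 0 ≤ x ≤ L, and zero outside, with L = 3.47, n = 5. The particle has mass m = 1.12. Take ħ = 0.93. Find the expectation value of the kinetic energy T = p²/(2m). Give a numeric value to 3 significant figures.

T = −(ħ²/2m) d²/dx², so ⟨T⟩ = −(ħ²/2m) ∫ ψ*·ψ'' dx / ∫|ψ|² dx; with m = 1.12.
d/dx sin(nπx/L) = (nπ/L)·cos(nπx/L) and d²/dx² sin(nπx/L) = −(nπ/L)²·sin(nπx/L); on 0 ≤ x ≤ L, ∫sin²(nπx/L) dx = L/2 and ∫sin(nπx/L)·cos(nπx/L) dx = 0.
State is unnormalized: ∫|ψ|² dx = 1.7350, and ∫ψ*·(−ħ²/2m · ψ'') dx = 13.728, so ⟨T⟩ = 13.728 / 1.7350.
⟨T⟩ = 7.9122.

7.91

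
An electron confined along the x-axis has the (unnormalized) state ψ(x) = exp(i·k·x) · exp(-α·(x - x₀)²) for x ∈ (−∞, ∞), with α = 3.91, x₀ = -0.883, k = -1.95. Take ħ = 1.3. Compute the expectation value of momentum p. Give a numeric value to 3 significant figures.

p ψ = −iħ dψ/dx; then ⟨p⟩ = ∫ ψ*·(pψ) dx / ∫|ψ|² dx.
Gaussian moments (u = x − x₀): ∫u^(2j)·e^(−2αu²) du = (2j−1)!!/(4α)^j · √(π/(2α)), odd powers integrate to 0; here √(π/(2α)) = 0.63383. Derivatives: ψ′ = (ik − 2αu)·ψ, ψ″ = ((ik − 2αu)² − 2α)·ψ; the odd-in-u pieces drop out.
State is unnormalized: ∫|ψ|² dx = 0.63383, and ∫ψ*·(−iħ ψ') dx = -1.6068, so ⟨p⟩ = -1.6068 / 0.63383.
⟨p⟩ = -2.5350.

-2.54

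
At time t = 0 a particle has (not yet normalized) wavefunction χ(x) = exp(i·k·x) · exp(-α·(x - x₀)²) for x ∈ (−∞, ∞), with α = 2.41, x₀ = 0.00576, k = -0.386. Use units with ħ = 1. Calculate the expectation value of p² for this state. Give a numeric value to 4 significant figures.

2.559

p² χ = −ħ² d²χ/dx²; ⟨p²⟩ = −ħ² ∫ χ*·χ'' dx / ∫|χ|² dx.
Gaussian moments (u = x − x₀): ∫u^(2j)·e^(−2αu²) du = (2j−1)!!/(4α)^j · √(π/(2α)), odd powers integrate to 0; here √(π/(2α)) = 0.80733. Derivatives: χ′ = (ik − 2αu)·χ, χ″ = ((ik − 2αu)² − 2α)·χ; the odd-in-u pieces drop out.
State is unnormalized: ∫|χ|² dx = 0.80733, and ∫χ*·(−ħ² χ'') dx = 2.0660, so ⟨p²⟩ = 2.0660 / 0.80733.
⟨p²⟩ = 2.5590.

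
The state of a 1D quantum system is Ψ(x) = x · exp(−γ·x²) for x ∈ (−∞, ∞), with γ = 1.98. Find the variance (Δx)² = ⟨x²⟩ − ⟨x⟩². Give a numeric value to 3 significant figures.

Compute ⟨x⟩ and ⟨x²⟩ separately, then (Δx)² = ⟨x²⟩ − ⟨x⟩².
Expand each integrand as polynomial × e^(−2γx²) and use ∫x^(2j)·e^(−2γx²) dx = (2j−1)!!/(4γ)^j · √(π/(2γ)), odd powers → 0; here √(π/(2γ)) = 0.89069.
Normalization: ∫|Ψ|² dx = 0.11246.
⟨x⟩ = 0.0000 and ⟨x²⟩ = 0.37879.
(Δx)² = 0.37879 − (0.0000)² = 0.37879.

0.379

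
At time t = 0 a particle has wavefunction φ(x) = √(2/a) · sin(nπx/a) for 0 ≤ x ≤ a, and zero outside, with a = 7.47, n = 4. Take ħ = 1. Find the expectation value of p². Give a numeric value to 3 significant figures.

p² φ = −ħ² d²φ/dx²; ⟨p²⟩ = −ħ² ∫ φ*·φ'' dx.
d/dx sin(nπx/a) = (nπ/a)·cos(nπx/a) and d²/dx² sin(nπx/a) = −(nπ/a)²·sin(nπx/a); on 0 ≤ x ≤ a, ∫sin²(nπx/a) dx = a/2 and ∫sin(nπx/a)·cos(nπx/a) dx = 0.
⟨p²⟩ = 2.8299.

2.83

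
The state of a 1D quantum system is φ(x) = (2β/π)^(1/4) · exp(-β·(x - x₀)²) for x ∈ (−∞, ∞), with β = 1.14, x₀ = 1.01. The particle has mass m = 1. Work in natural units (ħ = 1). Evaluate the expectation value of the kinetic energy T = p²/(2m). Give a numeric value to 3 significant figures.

0.570

T = −(ħ²/2m) d²/dx², so ⟨T⟩ = −(ħ²/2m) ∫ φ*·φ'' dx; with m = 1.
Gaussian moments (u = x − x₀): ∫u^(2j)·e^(−2βu²) du = (2j−1)!!/(4β)^j · √(π/(2β)), odd powers integrate to 0; here √(π/(2β)) = 1.1738. Derivatives: d/dx e^(−βu²) = −2βu·e^(−βu²), d²/dx² e^(−βu²) = (4β²u² − 2β)·e^(−βu²).
⟨T⟩ = 0.57000.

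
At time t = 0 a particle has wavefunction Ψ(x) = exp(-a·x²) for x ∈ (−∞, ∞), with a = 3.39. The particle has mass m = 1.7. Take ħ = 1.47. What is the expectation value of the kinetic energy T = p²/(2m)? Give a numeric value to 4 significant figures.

2.155

T = −(ħ²/2m) d²/dx², so ⟨T⟩ = −(ħ²/2m) ∫ Ψ*·Ψ'' dx / ∫|Ψ|² dx; with m = 1.7.
Gaussian moments: ∫x^(2j)·e^(−2ax²) dx = (2j−1)!!/(4a)^j · √(π/(2a)), odd powers integrate to 0; here √(π/(2a)) = 0.68071. Derivatives: d/dx e^(−ax²) = −2ax·e^(−ax²), d²/dx² e^(−ax²) = (4a²x² − 2a)·e^(−ax²).
State is unnormalized: ∫|Ψ|² dx = 0.68071, and ∫Ψ*·(−ħ²/2m · Ψ'') dx = 1.4666, so ⟨T⟩ = 1.4666 / 0.68071.
⟨T⟩ = 2.1545.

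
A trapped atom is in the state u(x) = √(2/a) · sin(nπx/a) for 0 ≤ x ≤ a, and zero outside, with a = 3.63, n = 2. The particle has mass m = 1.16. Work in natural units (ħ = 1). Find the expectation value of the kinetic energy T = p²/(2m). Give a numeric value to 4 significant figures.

1.291

T = −(ħ²/2m) d²/dx², so ⟨T⟩ = −(ħ²/2m) ∫ u*·u'' dx; with m = 1.16.
d/dx sin(nπx/a) = (nπ/a)·cos(nπx/a) and d²/dx² sin(nπx/a) = −(nπ/a)²·sin(nπx/a); on 0 ≤ x ≤ a, ∫sin²(nπx/a) dx = a/2 and ∫sin(nπx/a)·cos(nπx/a) dx = 0.
⟨T⟩ = 1.2914.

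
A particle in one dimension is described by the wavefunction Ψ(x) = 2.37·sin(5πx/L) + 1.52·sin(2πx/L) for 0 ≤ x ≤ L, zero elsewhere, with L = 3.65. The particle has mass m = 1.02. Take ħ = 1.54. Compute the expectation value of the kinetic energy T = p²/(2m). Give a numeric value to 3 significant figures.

16.3

T = −(ħ²/2m) d²/dx², so ⟨T⟩ = −(ħ²/2m) ∫ Ψ*·Ψ'' dx / ∫|Ψ|² dx; with m = 1.02.
d²/dx² sin(jπx/L) = −(jπ/L)²·sin(jπx/L); on 0 ≤ x ≤ L, ∫sin²(jπx/L) dx = L/2 and ∫sin(jπx/L)·sin(lπx/L) dx = 0 for j ≠ l, so only diagonal terms survive in ∫|Ψ|² and ∫Ψ·Ψ″; ∫Ψ·Ψ′ dx = [Ψ²/2] between the walls = 0.
State is unnormalized: ∫|Ψ|² dx = 14.467, and ∫Ψ*·(−ħ²/2m · Ψ'') dx = 235.24, so ⟨T⟩ = 235.24 / 14.467.
⟨T⟩ = 16.260.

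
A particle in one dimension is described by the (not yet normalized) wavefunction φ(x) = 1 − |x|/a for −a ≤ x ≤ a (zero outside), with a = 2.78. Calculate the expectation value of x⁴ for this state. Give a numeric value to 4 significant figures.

1.707

⟨x⁴⟩ = ∫ x⁴·|φ|² dx / ∫|φ|² dx (integrals over the domain).
φ is even, so ∫ over [−a, a] = 2∫₀ᵃ with φ = 1 − x/a there: ∫₀ᵃ (1 − x/a)² dx = a/3, ∫₀ᵃ x²(1 − x/a)² dx = a³/30, ∫₀ᵃ x⁴(1 − x/a)² dx = a⁵/105.
State is unnormalized: ∫|φ|² dx = 1.8533, and ∫φ*·x⁴·φ dx = 3.1627, so ⟨x⁴⟩ = 3.1627 / 1.8533.
⟨x⁴⟩ = 1.7065.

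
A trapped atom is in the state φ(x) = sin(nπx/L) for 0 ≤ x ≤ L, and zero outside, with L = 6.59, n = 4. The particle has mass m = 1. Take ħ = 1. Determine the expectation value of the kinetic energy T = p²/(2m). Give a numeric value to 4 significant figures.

1.818

T = −(ħ²/2m) d²/dx², so ⟨T⟩ = −(ħ²/2m) ∫ φ*·φ'' dx / ∫|φ|² dx; with m = 1.
d/dx sin(nπx/L) = (nπ/L)·cos(nπx/L) and d²/dx² sin(nπx/L) = −(nπ/L)²·sin(nπx/L); on 0 ≤ x ≤ L, ∫sin²(nπx/L) dx = L/2 and ∫sin(nπx/L)·cos(nπx/L) dx = 0.
State is unnormalized: ∫|φ|² dx = 3.2950, and ∫φ*·(−ħ²/2m · φ'') dx = 5.9907, so ⟨T⟩ = 5.9907 / 3.2950.
⟨T⟩ = 1.8181.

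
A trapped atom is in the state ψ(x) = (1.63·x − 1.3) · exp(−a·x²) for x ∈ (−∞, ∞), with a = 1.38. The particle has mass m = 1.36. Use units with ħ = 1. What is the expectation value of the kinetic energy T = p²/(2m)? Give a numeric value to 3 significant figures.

0.732

T = −(ħ²/2m) d²/dx², so ⟨T⟩ = −(ħ²/2m) ∫ ψ*·ψ'' dx / ∫|ψ|² dx; with m = 1.36.
Expand each integrand as polynomial × e^(−2ax²) and use ∫x^(2j)·e^(−2ax²) dx = (2j−1)!!/(4a)^j · √(π/(2a)), odd powers → 0; here √(π/(2a)) = 1.0669. Differentiate with the product rule, d/dx e^(−ax²) = −2ax·e^(−ax²).
State is unnormalized: ∫|ψ|² dx = 2.3166, and ∫ψ*·(−ħ²/2m · ψ'') dx = 1.6964, so ⟨T⟩ = 1.6964 / 2.3166.
⟨T⟩ = 0.73229.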